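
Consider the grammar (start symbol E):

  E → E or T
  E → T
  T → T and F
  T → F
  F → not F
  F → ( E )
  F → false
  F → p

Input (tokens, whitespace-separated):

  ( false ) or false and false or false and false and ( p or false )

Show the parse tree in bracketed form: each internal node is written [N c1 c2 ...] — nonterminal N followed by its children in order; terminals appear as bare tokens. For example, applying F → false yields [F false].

[E [E [E [T [F ( [E [T [F false]]] )]]] or [T [T [F false]] and [F false]]] or [T [T [T [F false]] and [F false]] and [F ( [E [E [T [F p]]] or [T [F false]]] )]]]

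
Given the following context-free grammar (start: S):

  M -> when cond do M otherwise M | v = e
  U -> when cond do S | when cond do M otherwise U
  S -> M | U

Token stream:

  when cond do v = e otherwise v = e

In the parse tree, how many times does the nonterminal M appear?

[S [M when cond do [M v = e] otherwise [M v = e]]]

3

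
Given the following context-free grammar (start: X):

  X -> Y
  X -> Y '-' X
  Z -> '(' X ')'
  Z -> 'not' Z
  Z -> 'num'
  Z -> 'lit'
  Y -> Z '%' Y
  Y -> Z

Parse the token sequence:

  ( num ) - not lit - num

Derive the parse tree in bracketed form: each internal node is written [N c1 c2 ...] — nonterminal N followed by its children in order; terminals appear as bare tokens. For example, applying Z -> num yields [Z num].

[X [Y [Z ( [X [Y [Z num]]] )]] - [X [Y [Z not [Z lit]]] - [X [Y [Z num]]]]]

X
Y - X
Z - X
( X ) - X
( Y ) - X
( Z ) - X
( num ) - X
( num ) - Y - X
( num ) - Z - X
( num ) - not Z - X
( num ) - not lit - X
( num ) - not lit - Y
( num ) - not lit - Z
( num ) - not lit - num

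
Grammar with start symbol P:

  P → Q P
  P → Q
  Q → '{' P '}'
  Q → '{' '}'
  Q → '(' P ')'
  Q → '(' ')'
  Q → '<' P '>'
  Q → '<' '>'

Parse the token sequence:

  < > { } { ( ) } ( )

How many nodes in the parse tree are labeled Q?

[P [Q < >] [P [Q { }] [P [Q { [P [Q ( )]] }] [P [Q ( )]]]]]

5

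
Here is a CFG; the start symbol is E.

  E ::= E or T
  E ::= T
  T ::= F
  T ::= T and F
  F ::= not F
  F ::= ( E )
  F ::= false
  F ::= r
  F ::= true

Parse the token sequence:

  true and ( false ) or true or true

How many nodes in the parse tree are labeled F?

5

[E [E [E [T [T [F true]] and [F ( [E [T [F false]]] )]]] or [T [F true]]] or [T [F true]]]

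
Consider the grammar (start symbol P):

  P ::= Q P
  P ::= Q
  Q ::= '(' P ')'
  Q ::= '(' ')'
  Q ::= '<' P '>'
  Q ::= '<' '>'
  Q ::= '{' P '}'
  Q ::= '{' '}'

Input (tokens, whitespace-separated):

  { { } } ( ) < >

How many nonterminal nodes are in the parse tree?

[P [Q { [P [Q { }]] }] [P [Q ( )] [P [Q < >]]]]

8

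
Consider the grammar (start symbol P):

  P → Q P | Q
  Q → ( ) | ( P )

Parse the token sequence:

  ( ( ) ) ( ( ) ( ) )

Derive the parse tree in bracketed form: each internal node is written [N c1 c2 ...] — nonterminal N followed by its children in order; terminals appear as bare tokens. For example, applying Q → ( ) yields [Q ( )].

P
Q P
( P ) P
( Q ) P
( ( ) ) P
( ( ) ) Q
( ( ) ) ( P )
( ( ) ) ( Q P )
( ( ) ) ( ( ) P )
( ( ) ) ( ( ) Q )
( ( ) ) ( ( ) ( ) )

[P [Q ( [P [Q ( )]] )] [P [Q ( [P [Q ( )] [P [Q ( )]]] )]]]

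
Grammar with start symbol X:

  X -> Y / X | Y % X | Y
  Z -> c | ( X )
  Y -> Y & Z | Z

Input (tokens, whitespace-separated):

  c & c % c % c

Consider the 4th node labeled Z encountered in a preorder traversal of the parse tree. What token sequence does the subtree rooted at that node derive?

c

[X [Y [Y [Z c]] & [Z c]] % [X [Y [Z c]] % [X [Y [Z c]]]]]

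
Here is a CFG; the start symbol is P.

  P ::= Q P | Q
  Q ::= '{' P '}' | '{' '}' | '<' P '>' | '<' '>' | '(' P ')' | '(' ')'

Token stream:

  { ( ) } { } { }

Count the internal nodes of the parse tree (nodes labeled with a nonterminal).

8

[P [Q { [P [Q ( )]] }] [P [Q { }] [P [Q { }]]]]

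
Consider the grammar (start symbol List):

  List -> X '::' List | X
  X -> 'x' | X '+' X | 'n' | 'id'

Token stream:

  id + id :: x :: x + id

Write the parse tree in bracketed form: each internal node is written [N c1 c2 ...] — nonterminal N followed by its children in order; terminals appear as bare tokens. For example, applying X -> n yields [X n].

[List [X [X id] + [X id]] :: [List [X x] :: [List [X [X x] + [X id]]]]]

List
X :: List
X + X :: List
id + X :: List
id + id :: List
id + id :: X :: List
id + id :: x :: List
id + id :: x :: X
id + id :: x :: X + X
id + id :: x :: x + X
id + id :: x :: x + id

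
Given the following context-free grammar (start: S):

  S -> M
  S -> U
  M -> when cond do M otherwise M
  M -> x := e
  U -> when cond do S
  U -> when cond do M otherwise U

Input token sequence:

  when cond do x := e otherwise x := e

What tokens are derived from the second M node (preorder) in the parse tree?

[S [M when cond do [M x := e] otherwise [M x := e]]]

x := e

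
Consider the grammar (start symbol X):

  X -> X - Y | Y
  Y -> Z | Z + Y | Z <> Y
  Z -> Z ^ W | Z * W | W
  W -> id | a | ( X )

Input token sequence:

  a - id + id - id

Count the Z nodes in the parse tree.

[X [X [X [Y [Z [W a]]]] - [Y [Z [W id]] + [Y [Z [W id]]]]] - [Y [Z [W id]]]]

4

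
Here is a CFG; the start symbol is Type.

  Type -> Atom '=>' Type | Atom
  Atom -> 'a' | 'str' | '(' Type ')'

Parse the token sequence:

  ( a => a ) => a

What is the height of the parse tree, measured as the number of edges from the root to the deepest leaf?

[Type [Atom ( [Type [Atom a] => [Type [Atom a]]] )] => [Type [Atom a]]]

5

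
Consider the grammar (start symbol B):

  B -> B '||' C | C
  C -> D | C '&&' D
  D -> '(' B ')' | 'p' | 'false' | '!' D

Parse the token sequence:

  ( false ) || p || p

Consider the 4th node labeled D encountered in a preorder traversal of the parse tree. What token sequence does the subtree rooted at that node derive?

p

[B [B [B [C [D ( [B [C [D false]]] )]]] || [C [D p]]] || [C [D p]]]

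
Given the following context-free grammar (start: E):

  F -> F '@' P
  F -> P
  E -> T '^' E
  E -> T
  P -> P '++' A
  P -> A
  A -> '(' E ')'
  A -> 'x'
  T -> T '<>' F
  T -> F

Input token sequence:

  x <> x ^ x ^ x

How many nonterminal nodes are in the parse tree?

[E [T [T [F [P [A x]]]] <> [F [P [A x]]]] ^ [E [T [F [P [A x]]]] ^ [E [T [F [P [A x]]]]]]]

19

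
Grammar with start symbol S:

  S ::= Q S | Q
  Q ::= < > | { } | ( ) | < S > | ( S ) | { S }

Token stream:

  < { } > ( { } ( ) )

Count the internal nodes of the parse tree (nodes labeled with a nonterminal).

10

[S [Q < [S [Q { }]] >] [S [Q ( [S [Q { }] [S [Q ( )]]] )]]]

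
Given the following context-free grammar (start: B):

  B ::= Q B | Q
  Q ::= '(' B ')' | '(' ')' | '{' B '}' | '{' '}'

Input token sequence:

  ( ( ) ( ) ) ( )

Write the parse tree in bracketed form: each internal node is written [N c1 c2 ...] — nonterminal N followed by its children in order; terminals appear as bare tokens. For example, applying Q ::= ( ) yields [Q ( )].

B
Q B
( B ) B
( Q B ) B
( ( ) B ) B
( ( ) Q ) B
( ( ) ( ) ) B
( ( ) ( ) ) Q
( ( ) ( ) ) ( )

[B [Q ( [B [Q ( )] [B [Q ( )]]] )] [B [Q ( )]]]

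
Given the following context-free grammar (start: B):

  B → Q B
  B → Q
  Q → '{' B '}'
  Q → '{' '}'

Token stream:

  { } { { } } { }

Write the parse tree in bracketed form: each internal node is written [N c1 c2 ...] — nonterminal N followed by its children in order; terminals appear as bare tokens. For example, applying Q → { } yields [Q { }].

B
Q B
{ } B
{ } Q B
{ } { B } B
{ } { Q } B
{ } { { } } B
{ } { { } } Q
{ } { { } } { }

[B [Q { }] [B [Q { [B [Q { }]] }] [B [Q { }]]]]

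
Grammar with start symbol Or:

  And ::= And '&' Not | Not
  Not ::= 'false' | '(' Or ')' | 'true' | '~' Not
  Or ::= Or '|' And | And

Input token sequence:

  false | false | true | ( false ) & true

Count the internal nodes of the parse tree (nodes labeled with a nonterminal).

17

[Or [Or [Or [Or [And [Not false]]] | [And [Not false]]] | [And [Not true]]] | [And [And [Not ( [Or [And [Not false]]] )]] & [Not true]]]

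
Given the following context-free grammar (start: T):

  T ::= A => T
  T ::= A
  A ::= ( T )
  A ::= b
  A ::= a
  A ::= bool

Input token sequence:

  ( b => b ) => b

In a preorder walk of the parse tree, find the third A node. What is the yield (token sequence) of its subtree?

[T [A ( [T [A b] => [T [A b]]] )] => [T [A b]]]

b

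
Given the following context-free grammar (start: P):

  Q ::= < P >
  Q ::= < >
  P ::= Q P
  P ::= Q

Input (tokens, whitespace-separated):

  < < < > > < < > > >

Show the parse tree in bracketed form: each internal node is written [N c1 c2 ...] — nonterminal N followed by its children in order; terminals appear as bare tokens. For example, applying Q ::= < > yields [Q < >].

[P [Q < [P [Q < [P [Q < >]] >] [P [Q < [P [Q < >]] >]]] >]]

P
Q
< P >
< Q P >
< < P > P >
< < Q > P >
< < < > > P >
< < < > > Q >
< < < > > < P > >
< < < > > < Q > >
< < < > > < < > > >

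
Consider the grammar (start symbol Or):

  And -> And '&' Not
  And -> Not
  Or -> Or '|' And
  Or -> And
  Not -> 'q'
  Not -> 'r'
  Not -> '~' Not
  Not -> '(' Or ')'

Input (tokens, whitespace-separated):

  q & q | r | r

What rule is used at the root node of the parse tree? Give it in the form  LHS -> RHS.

Or -> Or '|' And

[Or [Or [Or [And [And [Not q]] & [Not q]]] | [And [Not r]]] | [And [Not r]]]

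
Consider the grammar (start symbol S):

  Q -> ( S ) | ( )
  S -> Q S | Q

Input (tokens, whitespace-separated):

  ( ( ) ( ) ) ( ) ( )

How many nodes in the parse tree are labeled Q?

[S [Q ( [S [Q ( )] [S [Q ( )]]] )] [S [Q ( )] [S [Q ( )]]]]

5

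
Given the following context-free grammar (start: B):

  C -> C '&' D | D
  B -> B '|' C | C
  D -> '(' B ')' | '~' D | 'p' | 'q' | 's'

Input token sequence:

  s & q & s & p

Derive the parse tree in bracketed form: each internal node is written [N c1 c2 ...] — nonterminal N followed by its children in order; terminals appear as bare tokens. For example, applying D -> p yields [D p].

[B [C [C [C [C [D s]] & [D q]] & [D s]] & [D p]]]

B
C
C & D
C & D & D
C & D & D & D
D & D & D & D
s & D & D & D
s & q & D & D
s & q & s & D
s & q & s & p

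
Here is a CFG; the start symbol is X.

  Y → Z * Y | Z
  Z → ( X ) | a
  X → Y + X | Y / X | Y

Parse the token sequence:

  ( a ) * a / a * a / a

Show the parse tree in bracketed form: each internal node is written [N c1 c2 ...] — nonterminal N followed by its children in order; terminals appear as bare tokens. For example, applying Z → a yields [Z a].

[X [Y [Z ( [X [Y [Z a]]] )] * [Y [Z a]]] / [X [Y [Z a] * [Y [Z a]]] / [X [Y [Z a]]]]]

X
Y / X
Z * Y / X
( X ) * Y / X
( Y ) * Y / X
( Z ) * Y / X
( a ) * Y / X
( a ) * Z / X
( a ) * a / X
( a ) * a / Y / X
( a ) * a / Z * Y / X
( a ) * a / a * Y / X
( a ) * a / a * Z / X
( a ) * a / a * a / X
( a ) * a / a * a / Y
( a ) * a / a * a / Z
( a ) * a / a * a / a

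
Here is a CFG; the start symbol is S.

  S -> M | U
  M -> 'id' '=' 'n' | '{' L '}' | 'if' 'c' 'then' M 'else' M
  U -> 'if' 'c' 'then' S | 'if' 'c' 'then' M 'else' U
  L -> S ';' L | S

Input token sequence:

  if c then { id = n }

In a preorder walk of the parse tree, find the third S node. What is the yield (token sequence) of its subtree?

id = n

[S [U if c then [S [M { [L [S [M id = n]]] }]]]]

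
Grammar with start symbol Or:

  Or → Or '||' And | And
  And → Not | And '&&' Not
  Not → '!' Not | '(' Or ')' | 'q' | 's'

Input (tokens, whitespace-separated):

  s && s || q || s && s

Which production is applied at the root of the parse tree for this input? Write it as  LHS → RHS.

[Or [Or [Or [And [And [Not s]] && [Not s]]] || [And [Not q]]] || [And [And [Not s]] && [Not s]]]

Or → Or '||' And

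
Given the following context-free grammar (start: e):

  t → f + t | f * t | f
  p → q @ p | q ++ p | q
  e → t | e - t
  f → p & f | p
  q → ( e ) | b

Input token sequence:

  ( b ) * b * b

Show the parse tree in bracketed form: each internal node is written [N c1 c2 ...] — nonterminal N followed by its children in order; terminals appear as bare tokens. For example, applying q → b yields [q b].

e
t
f * t
p * t
q * t
( e ) * t
( t ) * t
( f ) * t
( p ) * t
( q ) * t
( b ) * t
( b ) * f * t
( b ) * p * t
( b ) * q * t
( b ) * b * t
( b ) * b * f
( b ) * b * p
( b ) * b * q
( b ) * b * b

[e [t [f [p [q ( [e [t [f [p [q b]]]]] )]]] * [t [f [p [q b]]] * [t [f [p [q b]]]]]]]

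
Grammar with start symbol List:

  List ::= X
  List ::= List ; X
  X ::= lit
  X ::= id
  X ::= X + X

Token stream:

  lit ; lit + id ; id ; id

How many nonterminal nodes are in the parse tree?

[List [List [List [List [X lit]] ; [X [X lit] + [X id]]] ; [X id]] ; [X id]]

10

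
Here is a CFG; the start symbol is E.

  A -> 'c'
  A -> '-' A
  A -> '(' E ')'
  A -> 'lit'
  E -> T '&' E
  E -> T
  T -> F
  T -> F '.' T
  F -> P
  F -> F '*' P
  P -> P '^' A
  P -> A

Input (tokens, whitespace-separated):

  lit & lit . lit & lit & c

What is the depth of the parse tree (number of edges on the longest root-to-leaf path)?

8

[E [T [F [P [A lit]]]] & [E [T [F [P [A lit]]] . [T [F [P [A lit]]]]] & [E [T [F [P [A lit]]]] & [E [T [F [P [A c]]]]]]]]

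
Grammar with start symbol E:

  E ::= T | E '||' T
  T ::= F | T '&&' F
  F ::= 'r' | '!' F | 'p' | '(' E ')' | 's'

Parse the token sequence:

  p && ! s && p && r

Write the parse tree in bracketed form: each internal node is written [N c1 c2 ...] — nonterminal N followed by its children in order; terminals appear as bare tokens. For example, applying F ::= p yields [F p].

[E [T [T [T [T [F p]] && [F ! [F s]]] && [F p]] && [F r]]]

E
T
T && F
T && F && F
T && F && F && F
F && F && F && F
p && F && F && F
p && ! F && F && F
p && ! s && F && F
p && ! s && p && F
p && ! s && p && r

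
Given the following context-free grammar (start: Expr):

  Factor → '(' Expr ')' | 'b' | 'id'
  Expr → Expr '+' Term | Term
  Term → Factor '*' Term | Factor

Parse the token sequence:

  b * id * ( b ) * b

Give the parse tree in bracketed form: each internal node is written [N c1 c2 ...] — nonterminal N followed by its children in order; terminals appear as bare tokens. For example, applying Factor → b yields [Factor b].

[Expr [Term [Factor b] * [Term [Factor id] * [Term [Factor ( [Expr [Term [Factor b]]] )] * [Term [Factor b]]]]]]

Expr
Term
Factor * Term
b * Term
b * Factor * Term
b * id * Term
b * id * Factor * Term
b * id * ( Expr ) * Term
b * id * ( Term ) * Term
b * id * ( Factor ) * Term
b * id * ( b ) * Term
b * id * ( b ) * Factor
b * id * ( b ) * b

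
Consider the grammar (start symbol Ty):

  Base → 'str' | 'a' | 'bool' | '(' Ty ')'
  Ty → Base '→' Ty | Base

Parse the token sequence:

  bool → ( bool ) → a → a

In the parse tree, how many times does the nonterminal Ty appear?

[Ty [Base bool] → [Ty [Base ( [Ty [Base bool]] )] → [Ty [Base a] → [Ty [Base a]]]]]

5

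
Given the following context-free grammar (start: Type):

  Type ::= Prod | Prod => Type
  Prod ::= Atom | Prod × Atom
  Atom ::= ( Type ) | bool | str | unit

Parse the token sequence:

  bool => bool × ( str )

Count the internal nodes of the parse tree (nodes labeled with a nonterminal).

[Type [Prod [Atom bool]] => [Type [Prod [Prod [Atom bool]] × [Atom ( [Type [Prod [Atom str]]] )]]]]

11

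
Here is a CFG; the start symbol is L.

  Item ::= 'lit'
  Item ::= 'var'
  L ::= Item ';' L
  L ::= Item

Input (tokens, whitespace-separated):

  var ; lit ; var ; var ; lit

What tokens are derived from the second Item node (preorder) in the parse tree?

lit

[L [Item var] ; [L [Item lit] ; [L [Item var] ; [L [Item var] ; [L [Item lit]]]]]]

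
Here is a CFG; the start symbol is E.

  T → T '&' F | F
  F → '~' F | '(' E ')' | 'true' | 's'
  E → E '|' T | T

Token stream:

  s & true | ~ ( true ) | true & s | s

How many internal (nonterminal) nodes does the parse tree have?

[E [E [E [E [T [T [F s]] & [F true]]] | [T [F ~ [F ( [E [T [F true]]] )]]]] | [T [T [F true]] & [F s]]] | [T [F s]]]

20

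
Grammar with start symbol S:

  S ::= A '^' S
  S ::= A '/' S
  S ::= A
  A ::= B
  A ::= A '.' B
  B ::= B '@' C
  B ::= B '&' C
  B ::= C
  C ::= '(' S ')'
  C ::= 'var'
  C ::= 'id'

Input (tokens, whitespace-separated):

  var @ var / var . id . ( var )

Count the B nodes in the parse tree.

[S [A [B [B [C var]] @ [C var]]] / [S [A [A [A [B [C var]]] . [B [C id]]] . [B [C ( [S [A [B [C var]]]] )]]]]]

6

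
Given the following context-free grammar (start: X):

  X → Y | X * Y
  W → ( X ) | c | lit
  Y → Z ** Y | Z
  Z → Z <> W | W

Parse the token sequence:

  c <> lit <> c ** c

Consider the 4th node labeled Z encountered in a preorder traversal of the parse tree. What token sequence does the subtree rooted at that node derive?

c

[X [Y [Z [Z [Z [W c]] <> [W lit]] <> [W c]] ** [Y [Z [W c]]]]]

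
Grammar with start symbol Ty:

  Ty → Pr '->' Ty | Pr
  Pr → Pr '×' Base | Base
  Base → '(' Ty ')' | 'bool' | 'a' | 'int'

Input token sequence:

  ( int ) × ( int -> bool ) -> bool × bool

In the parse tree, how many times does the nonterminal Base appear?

[Ty [Pr [Pr [Base ( [Ty [Pr [Base int]]] )]] × [Base ( [Ty [Pr [Base int]] -> [Ty [Pr [Base bool]]]] )]] -> [Ty [Pr [Pr [Base bool]] × [Base bool]]]]

7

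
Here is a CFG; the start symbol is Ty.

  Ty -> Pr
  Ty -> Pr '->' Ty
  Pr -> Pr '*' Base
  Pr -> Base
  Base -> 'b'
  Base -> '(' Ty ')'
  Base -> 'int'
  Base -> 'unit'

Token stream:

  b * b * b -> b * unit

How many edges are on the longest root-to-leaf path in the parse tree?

[Ty [Pr [Pr [Pr [Base b]] * [Base b]] * [Base b]] -> [Ty [Pr [Pr [Base b]] * [Base unit]]]]

5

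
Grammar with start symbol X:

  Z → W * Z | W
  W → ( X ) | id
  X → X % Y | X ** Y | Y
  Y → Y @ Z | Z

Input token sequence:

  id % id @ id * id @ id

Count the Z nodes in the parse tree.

[X [X [Y [Z [W id]]]] % [Y [Y [Y [Z [W id]]] @ [Z [W id] * [Z [W id]]]] @ [Z [W id]]]]

5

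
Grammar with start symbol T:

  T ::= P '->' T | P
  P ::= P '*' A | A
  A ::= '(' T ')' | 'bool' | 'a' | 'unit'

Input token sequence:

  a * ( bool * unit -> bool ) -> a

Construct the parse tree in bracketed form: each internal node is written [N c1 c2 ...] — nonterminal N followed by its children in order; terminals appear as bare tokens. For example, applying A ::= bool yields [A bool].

[T [P [P [A a]] * [A ( [T [P [P [A bool]] * [A unit]] -> [T [P [A bool]]]] )]] -> [T [P [A a]]]]

T
P -> T
P * A -> T
A * A -> T
a * A -> T
a * ( T ) -> T
a * ( P -> T ) -> T
a * ( P * A -> T ) -> T
a * ( A * A -> T ) -> T
a * ( bool * A -> T ) -> T
a * ( bool * unit -> T ) -> T
a * ( bool * unit -> P ) -> T
a * ( bool * unit -> A ) -> T
a * ( bool * unit -> bool ) -> T
a * ( bool * unit -> bool ) -> P
a * ( bool * unit -> bool ) -> A
a * ( bool * unit -> bool ) -> a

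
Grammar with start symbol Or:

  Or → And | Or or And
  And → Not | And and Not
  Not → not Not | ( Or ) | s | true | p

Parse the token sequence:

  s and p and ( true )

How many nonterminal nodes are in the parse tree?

[Or [And [And [And [Not s]] and [Not p]] and [Not ( [Or [And [Not true]]] )]]]

10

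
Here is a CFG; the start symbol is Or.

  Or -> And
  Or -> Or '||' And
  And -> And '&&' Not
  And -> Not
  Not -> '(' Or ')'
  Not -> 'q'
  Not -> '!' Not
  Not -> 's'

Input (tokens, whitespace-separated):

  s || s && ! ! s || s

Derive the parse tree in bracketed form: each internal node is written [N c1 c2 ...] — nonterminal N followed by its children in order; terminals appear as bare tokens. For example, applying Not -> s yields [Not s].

[Or [Or [Or [And [Not s]]] || [And [And [Not s]] && [Not ! [Not ! [Not s]]]]] || [And [Not s]]]

Or
Or || And
Or || And || And
And || And || And
Not || And || And
s || And || And
s || And && Not || And
s || Not && Not || And
s || s && Not || And
s || s && ! Not || And
s || s && ! ! Not || And
s || s && ! ! s || And
s || s && ! ! s || Not
s || s && ! ! s || s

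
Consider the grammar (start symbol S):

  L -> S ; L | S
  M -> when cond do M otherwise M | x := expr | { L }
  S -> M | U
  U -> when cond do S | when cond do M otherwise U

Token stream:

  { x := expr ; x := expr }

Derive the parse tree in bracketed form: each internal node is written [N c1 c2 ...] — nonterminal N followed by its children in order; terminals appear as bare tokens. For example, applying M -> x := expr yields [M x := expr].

[S [M { [L [S [M x := expr]] ; [L [S [M x := expr]]]] }]]

S
M
{ L }
{ S ; L }
{ M ; L }
{ x := expr ; L }
{ x := expr ; S }
{ x := expr ; M }
{ x := expr ; x := expr }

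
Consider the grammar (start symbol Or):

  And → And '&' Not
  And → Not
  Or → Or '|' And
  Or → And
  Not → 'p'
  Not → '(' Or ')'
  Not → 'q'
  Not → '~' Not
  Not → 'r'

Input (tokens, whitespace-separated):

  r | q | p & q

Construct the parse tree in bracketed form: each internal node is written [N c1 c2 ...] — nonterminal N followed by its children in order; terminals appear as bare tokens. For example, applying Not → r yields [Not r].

[Or [Or [Or [And [Not r]]] | [And [Not q]]] | [And [And [Not p]] & [Not q]]]

Or
Or | And
Or | And | And
And | And | And
Not | And | And
r | And | And
r | Not | And
r | q | And
r | q | And & Not
r | q | Not & Not
r | q | p & Not
r | q | p & q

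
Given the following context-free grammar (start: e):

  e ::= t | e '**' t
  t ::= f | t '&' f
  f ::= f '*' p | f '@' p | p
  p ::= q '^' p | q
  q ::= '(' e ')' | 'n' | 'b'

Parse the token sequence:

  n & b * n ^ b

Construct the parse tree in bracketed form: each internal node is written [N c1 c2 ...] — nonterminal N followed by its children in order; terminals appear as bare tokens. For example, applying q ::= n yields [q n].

e
t
t & f
f & f
p & f
q & f
n & f
n & f * p
n & p * p
n & q * p
n & b * p
n & b * q ^ p
n & b * n ^ p
n & b * n ^ q
n & b * n ^ b

[e [t [t [f [p [q n]]]] & [f [f [p [q b]]] * [p [q n] ^ [p [q b]]]]]]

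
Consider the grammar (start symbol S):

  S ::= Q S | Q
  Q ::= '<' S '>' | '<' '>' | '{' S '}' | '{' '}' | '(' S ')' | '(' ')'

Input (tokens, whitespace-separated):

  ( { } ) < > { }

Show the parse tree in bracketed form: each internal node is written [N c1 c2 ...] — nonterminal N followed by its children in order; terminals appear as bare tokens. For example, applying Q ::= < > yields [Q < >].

S
Q S
( S ) S
( Q ) S
( { } ) S
( { } ) Q S
( { } ) < > S
( { } ) < > Q
( { } ) < > { }

[S [Q ( [S [Q { }]] )] [S [Q < >] [S [Q { }]]]]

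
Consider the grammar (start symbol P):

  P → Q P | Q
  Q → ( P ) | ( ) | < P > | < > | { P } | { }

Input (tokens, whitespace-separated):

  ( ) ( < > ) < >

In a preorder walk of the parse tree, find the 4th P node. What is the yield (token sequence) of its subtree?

[P [Q ( )] [P [Q ( [P [Q < >]] )] [P [Q < >]]]]

< >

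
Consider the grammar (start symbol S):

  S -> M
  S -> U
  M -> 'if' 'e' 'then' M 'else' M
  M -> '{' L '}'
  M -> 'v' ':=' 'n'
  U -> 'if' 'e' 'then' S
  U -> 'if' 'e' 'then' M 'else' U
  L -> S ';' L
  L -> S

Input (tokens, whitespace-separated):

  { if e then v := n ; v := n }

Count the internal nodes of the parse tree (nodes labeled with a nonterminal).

10

[S [M { [L [S [U if e then [S [M v := n]]]] ; [L [S [M v := n]]]] }]]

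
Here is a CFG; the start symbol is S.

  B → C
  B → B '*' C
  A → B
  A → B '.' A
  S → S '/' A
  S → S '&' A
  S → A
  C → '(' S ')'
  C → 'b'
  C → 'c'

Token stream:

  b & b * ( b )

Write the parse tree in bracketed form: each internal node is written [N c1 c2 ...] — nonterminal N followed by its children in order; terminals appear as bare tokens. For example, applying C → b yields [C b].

S
S & A
A & A
B & A
C & A
b & A
b & B
b & B * C
b & C * C
b & b * C
b & b * ( S )
b & b * ( A )
b & b * ( B )
b & b * ( C )
b & b * ( b )

[S [S [A [B [C b]]]] & [A [B [B [C b]] * [C ( [S [A [B [C b]]]] )]]]]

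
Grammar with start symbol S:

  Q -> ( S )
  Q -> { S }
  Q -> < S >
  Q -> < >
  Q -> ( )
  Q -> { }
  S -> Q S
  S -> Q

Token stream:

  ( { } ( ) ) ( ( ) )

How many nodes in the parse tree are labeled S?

5

[S [Q ( [S [Q { }] [S [Q ( )]]] )] [S [Q ( [S [Q ( )]] )]]]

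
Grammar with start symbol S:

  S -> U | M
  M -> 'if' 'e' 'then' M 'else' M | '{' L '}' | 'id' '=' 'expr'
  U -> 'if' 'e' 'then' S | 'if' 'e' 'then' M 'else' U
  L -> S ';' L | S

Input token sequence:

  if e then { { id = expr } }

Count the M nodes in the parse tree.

[S [U if e then [S [M { [L [S [M { [L [S [M id = expr]]] }]]] }]]]]

3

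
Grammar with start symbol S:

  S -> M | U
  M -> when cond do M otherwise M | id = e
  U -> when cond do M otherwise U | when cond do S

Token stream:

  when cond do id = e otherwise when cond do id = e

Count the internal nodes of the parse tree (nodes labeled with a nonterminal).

[S [U when cond do [M id = e] otherwise [U when cond do [S [M id = e]]]]]

6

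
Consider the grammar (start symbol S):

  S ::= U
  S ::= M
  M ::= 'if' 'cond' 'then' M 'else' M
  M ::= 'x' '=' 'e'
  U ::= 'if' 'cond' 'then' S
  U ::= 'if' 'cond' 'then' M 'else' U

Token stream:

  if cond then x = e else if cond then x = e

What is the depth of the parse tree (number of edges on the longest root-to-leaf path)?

[S [U if cond then [M x = e] else [U if cond then [S [M x = e]]]]]

5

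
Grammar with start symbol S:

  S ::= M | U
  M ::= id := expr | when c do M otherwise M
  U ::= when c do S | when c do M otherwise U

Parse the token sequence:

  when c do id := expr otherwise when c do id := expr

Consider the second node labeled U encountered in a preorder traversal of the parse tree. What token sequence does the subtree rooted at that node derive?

[S [U when c do [M id := expr] otherwise [U when c do [S [M id := expr]]]]]

when c do id := expr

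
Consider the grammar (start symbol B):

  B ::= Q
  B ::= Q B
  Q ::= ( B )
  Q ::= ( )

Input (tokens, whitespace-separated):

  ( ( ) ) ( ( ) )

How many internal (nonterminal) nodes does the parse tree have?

[B [Q ( [B [Q ( )]] )] [B [Q ( [B [Q ( )]] )]]]

8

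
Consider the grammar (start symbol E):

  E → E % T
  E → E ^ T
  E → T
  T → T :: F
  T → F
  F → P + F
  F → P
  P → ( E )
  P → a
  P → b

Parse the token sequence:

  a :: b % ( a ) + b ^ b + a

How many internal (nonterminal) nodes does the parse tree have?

[E [E [E [T [T [F [P a]]] :: [F [P b]]]] % [T [F [P ( [E [T [F [P a]]]] )] + [F [P b]]]]] ^ [T [F [P b] + [F [P a]]]]]

23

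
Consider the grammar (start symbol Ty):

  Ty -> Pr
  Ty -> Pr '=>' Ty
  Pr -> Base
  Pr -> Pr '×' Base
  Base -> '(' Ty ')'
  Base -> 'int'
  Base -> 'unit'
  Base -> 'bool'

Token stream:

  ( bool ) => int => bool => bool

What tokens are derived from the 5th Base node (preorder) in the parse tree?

bool

[Ty [Pr [Base ( [Ty [Pr [Base bool]]] )]] => [Ty [Pr [Base int]] => [Ty [Pr [Base bool]] => [Ty [Pr [Base bool]]]]]]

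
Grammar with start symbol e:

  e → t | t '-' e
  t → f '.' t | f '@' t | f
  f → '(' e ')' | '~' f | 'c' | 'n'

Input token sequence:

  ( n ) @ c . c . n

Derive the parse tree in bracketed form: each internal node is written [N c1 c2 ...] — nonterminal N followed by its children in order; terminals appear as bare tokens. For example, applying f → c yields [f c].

[e [t [f ( [e [t [f n]]] )] @ [t [f c] . [t [f c] . [t [f n]]]]]]

e
t
f @ t
( e ) @ t
( t ) @ t
( f ) @ t
( n ) @ t
( n ) @ f . t
( n ) @ c . t
( n ) @ c . f . t
( n ) @ c . c . t
( n ) @ c . c . f
( n ) @ c . c . n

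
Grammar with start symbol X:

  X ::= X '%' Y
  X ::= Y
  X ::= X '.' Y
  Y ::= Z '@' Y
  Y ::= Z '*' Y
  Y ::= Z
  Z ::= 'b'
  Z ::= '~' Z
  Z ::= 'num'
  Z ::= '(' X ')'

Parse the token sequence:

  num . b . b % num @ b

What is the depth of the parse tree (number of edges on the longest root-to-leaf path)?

6

[X [X [X [X [Y [Z num]]] . [Y [Z b]]] . [Y [Z b]]] % [Y [Z num] @ [Y [Z b]]]]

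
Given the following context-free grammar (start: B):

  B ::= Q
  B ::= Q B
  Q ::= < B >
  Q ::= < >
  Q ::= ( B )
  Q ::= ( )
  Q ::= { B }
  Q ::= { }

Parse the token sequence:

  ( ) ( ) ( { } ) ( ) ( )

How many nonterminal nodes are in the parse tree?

12

[B [Q ( )] [B [Q ( )] [B [Q ( [B [Q { }]] )] [B [Q ( )] [B [Q ( )]]]]]]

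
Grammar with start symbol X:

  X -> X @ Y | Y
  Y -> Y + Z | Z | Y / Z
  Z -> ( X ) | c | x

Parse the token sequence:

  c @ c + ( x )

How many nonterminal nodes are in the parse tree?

11

[X [X [Y [Z c]]] @ [Y [Y [Z c]] + [Z ( [X [Y [Z x]]] )]]]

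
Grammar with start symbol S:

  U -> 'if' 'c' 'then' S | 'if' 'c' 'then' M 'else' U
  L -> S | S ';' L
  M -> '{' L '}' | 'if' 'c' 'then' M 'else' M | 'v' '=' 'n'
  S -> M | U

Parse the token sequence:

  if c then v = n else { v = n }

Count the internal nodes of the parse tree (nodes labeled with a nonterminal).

[S [M if c then [M v = n] else [M { [L [S [M v = n]]] }]]]

7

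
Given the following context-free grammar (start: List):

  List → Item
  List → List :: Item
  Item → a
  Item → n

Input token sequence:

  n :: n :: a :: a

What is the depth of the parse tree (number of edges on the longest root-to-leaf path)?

[List [List [List [List [Item n]] :: [Item n]] :: [Item a]] :: [Item a]]

5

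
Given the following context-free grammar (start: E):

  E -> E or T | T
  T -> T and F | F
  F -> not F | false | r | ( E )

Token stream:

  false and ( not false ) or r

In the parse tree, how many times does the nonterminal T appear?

4

[E [E [T [T [F false]] and [F ( [E [T [F not [F false]]]] )]]] or [T [F r]]]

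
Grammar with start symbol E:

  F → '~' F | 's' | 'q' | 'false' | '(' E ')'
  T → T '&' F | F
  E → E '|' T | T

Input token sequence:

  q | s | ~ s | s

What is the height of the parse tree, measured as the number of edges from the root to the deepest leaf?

6

[E [E [E [E [T [F q]]] | [T [F s]]] | [T [F ~ [F s]]]] | [T [F s]]]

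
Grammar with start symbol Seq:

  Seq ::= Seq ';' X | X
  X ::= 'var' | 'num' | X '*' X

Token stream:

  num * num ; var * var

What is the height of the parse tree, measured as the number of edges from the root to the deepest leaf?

[Seq [Seq [X [X num] * [X num]]] ; [X [X var] * [X var]]]

4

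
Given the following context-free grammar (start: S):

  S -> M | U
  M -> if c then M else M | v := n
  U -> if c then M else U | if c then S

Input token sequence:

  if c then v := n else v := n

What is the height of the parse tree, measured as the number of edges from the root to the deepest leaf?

[S [M if c then [M v := n] else [M v := n]]]

3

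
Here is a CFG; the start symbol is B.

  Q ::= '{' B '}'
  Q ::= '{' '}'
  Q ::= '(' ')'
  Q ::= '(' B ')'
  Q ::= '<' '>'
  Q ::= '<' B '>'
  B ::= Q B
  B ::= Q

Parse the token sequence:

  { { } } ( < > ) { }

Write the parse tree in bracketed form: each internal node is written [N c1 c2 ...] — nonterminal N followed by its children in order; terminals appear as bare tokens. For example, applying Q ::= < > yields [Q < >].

B
Q B
{ B } B
{ Q } B
{ { } } B
{ { } } Q B
{ { } } ( B ) B
{ { } } ( Q ) B
{ { } } ( < > ) B
{ { } } ( < > ) Q
{ { } } ( < > ) { }

[B [Q { [B [Q { }]] }] [B [Q ( [B [Q < >]] )] [B [Q { }]]]]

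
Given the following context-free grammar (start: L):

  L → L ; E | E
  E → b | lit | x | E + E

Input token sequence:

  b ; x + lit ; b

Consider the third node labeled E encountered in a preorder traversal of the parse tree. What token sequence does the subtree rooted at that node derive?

x

[L [L [L [E b]] ; [E [E x] + [E lit]]] ; [E b]]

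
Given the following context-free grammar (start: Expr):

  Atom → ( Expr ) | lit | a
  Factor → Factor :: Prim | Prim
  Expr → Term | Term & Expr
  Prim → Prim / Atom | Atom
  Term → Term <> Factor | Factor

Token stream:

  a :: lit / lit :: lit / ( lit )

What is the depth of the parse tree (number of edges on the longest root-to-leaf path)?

10

[Expr [Term [Factor [Factor [Factor [Prim [Atom a]]] :: [Prim [Prim [Atom lit]] / [Atom lit]]] :: [Prim [Prim [Atom lit]] / [Atom ( [Expr [Term [Factor [Prim [Atom lit]]]]] )]]]]]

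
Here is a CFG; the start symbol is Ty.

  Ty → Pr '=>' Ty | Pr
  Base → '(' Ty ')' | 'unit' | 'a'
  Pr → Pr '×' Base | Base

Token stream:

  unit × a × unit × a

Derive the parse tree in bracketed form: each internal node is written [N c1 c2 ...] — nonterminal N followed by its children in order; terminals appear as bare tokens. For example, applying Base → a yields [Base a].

[Ty [Pr [Pr [Pr [Pr [Base unit]] × [Base a]] × [Base unit]] × [Base a]]]

Ty
Pr
Pr × Base
Pr × Base × Base
Pr × Base × Base × Base
Base × Base × Base × Base
unit × Base × Base × Base
unit × a × Base × Base
unit × a × unit × Base
unit × a × unit × a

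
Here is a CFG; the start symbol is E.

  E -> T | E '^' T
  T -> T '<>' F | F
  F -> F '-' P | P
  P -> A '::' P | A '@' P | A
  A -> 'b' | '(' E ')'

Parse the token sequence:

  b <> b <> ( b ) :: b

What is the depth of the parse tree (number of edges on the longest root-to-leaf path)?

[E [T [T [T [F [P [A b]]]] <> [F [P [A b]]]] <> [F [P [A ( [E [T [F [P [A b]]]]] )] :: [P [A b]]]]]]

10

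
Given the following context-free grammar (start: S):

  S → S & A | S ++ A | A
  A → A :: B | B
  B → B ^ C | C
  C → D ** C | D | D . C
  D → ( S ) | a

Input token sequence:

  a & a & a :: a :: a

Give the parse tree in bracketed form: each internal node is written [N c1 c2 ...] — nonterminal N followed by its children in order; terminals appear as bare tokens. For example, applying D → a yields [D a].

[S [S [S [A [B [C [D a]]]]] & [A [B [C [D a]]]]] & [A [A [A [B [C [D a]]]] :: [B [C [D a]]]] :: [B [C [D a]]]]]

S
S & A
S & A & A
A & A & A
B & A & A
C & A & A
D & A & A
a & A & A
a & B & A
a & C & A
a & D & A
a & a & A
a & a & A :: B
a & a & A :: B :: B
a & a & B :: B :: B
a & a & C :: B :: B
a & a & D :: B :: B
a & a & a :: B :: B
a & a & a :: C :: B
a & a & a :: D :: B
a & a & a :: a :: B
a & a & a :: a :: C
a & a & a :: a :: D
a & a & a :: a :: a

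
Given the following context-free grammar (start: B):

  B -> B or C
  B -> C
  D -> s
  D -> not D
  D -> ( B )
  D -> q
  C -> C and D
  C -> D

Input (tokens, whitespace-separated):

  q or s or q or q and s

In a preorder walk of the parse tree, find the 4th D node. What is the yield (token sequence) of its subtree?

[B [B [B [B [C [D q]]] or [C [D s]]] or [C [D q]]] or [C [C [D q]] and [D s]]]

q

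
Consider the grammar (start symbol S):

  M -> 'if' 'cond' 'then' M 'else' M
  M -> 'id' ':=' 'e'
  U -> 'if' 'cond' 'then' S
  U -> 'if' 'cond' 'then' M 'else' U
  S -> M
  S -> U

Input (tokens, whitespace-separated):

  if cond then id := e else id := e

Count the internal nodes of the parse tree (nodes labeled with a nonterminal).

4

[S [M if cond then [M id := e] else [M id := e]]]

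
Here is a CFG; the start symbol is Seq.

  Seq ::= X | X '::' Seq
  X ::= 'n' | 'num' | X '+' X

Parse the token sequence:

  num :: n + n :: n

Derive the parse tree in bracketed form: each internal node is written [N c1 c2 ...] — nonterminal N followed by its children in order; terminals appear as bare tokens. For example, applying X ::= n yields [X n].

[Seq [X num] :: [Seq [X [X n] + [X n]] :: [Seq [X n]]]]

Seq
X :: Seq
num :: Seq
num :: X :: Seq
num :: X + X :: Seq
num :: n + X :: Seq
num :: n + n :: Seq
num :: n + n :: X
num :: n + n :: n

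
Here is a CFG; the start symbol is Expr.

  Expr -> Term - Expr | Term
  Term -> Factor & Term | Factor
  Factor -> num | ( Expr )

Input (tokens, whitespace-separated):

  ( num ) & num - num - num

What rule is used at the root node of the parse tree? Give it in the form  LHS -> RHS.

[Expr [Term [Factor ( [Expr [Term [Factor num]]] )] & [Term [Factor num]]] - [Expr [Term [Factor num]] - [Expr [Term [Factor num]]]]]

Expr -> Term - Expr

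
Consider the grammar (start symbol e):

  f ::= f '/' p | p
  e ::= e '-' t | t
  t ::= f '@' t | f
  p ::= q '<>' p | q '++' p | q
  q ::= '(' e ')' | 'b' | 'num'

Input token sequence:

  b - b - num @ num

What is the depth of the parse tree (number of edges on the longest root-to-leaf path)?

[e [e [e [t [f [p [q b]]]]] - [t [f [p [q b]]]]] - [t [f [p [q num]]] @ [t [f [p [q num]]]]]]

7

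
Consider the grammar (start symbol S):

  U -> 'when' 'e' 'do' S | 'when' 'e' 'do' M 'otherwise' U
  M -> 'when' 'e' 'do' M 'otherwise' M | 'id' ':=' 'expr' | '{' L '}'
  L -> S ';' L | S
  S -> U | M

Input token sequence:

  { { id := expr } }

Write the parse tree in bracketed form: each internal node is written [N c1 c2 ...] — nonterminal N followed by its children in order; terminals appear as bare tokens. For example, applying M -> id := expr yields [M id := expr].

S
M
{ L }
{ S }
{ M }
{ { L } }
{ { S } }
{ { M } }
{ { id := expr } }

[S [M { [L [S [M { [L [S [M id := expr]]] }]]] }]]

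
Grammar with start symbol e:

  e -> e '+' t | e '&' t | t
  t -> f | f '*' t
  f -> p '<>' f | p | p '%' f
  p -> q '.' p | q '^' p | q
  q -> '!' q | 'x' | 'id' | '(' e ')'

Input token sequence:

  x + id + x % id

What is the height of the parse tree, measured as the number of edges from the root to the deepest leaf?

7

[e [e [e [t [f [p [q x]]]]] + [t [f [p [q id]]]]] + [t [f [p [q x]] % [f [p [q id]]]]]]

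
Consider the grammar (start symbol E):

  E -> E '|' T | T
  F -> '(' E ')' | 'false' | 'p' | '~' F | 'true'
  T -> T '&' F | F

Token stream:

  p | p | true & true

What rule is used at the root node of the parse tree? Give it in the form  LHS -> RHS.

[E [E [E [T [F p]]] | [T [F p]]] | [T [T [F true]] & [F true]]]

E -> E '|' T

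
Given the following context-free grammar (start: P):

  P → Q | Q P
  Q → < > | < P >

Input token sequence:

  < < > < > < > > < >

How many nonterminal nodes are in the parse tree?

10

[P [Q < [P [Q < >] [P [Q < >] [P [Q < >]]]] >] [P [Q < >]]]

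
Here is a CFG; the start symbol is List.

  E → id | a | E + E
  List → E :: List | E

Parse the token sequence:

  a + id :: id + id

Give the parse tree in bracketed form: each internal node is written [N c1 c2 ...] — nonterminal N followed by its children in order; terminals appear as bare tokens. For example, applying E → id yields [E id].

[List [E [E a] + [E id]] :: [List [E [E id] + [E id]]]]

List
E :: List
E + E :: List
a + E :: List
a + id :: List
a + id :: E
a + id :: E + E
a + id :: id + E
a + id :: id + id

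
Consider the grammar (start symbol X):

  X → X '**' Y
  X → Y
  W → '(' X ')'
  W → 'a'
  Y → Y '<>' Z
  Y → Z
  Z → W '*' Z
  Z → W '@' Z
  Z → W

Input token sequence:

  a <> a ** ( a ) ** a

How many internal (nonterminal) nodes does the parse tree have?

19

[X [X [X [Y [Y [Z [W a]]] <> [Z [W a]]]] ** [Y [Z [W ( [X [Y [Z [W a]]]] )]]]] ** [Y [Z [W a]]]]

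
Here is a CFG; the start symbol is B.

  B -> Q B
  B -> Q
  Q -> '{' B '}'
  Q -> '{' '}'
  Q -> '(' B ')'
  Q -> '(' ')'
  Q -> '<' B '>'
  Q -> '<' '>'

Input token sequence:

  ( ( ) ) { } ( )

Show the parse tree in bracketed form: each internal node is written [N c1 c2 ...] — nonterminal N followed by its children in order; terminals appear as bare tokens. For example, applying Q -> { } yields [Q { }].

[B [Q ( [B [Q ( )]] )] [B [Q { }] [B [Q ( )]]]]

B
Q B
( B ) B
( Q ) B
( ( ) ) B
( ( ) ) Q B
( ( ) ) { } B
( ( ) ) { } Q
( ( ) ) { } ( )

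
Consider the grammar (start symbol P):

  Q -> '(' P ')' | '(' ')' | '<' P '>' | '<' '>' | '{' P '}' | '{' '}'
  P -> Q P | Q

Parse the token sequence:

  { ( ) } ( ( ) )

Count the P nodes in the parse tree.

[P [Q { [P [Q ( )]] }] [P [Q ( [P [Q ( )]] )]]]

4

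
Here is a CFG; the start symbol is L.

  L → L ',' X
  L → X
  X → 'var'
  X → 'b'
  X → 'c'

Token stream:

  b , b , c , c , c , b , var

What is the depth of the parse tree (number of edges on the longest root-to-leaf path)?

8

[L [L [L [L [L [L [L [X b]] , [X b]] , [X c]] , [X c]] , [X c]] , [X b]] , [X var]]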